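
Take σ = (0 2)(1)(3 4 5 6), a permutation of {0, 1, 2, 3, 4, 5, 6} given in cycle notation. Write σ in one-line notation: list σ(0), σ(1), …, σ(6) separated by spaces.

2 1 0 4 5 6 3

Image by image: 0→2, 1→1, 2→0, 3→4, 4→5, 5→6, 6→3.
Listing these in domain order gives 2 1 0 4 5 6 3.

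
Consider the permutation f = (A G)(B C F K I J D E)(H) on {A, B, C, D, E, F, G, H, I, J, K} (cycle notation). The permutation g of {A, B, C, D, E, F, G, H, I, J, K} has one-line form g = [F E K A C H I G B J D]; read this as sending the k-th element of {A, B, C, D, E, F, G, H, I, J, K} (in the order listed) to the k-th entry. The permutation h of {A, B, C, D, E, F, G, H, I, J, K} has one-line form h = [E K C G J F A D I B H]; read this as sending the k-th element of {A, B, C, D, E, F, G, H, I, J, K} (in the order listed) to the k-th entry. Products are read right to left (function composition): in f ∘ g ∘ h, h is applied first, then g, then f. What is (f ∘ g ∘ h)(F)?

Apply the permutations in order: h(F) = F, then g(F) = H, then f(H) = H. So (f ∘ g ∘ h)(F) = H.

H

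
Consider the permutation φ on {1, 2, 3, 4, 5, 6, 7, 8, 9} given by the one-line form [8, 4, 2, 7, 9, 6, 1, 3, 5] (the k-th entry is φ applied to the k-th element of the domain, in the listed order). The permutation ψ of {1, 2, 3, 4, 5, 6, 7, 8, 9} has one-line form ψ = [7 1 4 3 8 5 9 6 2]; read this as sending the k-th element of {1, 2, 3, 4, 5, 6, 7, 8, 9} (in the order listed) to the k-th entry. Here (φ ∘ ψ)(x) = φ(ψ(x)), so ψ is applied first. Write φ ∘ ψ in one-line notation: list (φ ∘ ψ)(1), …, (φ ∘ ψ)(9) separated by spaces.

1 8 7 2 3 9 5 6 4

(φ ∘ ψ)(x) = φ(ψ(x)). Computing each image: φ(ψ(1)) = φ(7) = 1, φ(ψ(2)) = φ(1) = 8, φ(ψ(3)) = φ(4) = 7, φ(ψ(4)) = φ(3) = 2, φ(ψ(5)) = φ(8) = 3, φ(ψ(6)) = φ(5) = 9, φ(ψ(7)) = φ(9) = 5, φ(ψ(8)) = φ(6) = 6, φ(ψ(9)) = φ(2) = 4.
Hence φ ∘ ψ = [1 8 7 2 3 9 5 6 4].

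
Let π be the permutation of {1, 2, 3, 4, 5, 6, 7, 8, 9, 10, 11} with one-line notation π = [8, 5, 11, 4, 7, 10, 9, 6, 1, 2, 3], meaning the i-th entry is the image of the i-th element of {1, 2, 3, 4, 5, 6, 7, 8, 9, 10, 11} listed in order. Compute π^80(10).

10

Tracing 10 → 2 → … returns to 10 after 8 steps, so 10 lies in an 8-cycle (1, 8, 6, 10, 2, 5, 7, 9).
On an 8-cycle, π^8 is the identity, so π^80 = π^0 there (80 ≡ 0 mod 8).
So π^80(10) = 10.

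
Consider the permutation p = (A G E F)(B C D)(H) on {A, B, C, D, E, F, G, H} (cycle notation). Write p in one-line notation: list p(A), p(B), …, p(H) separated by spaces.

Image by image: A↦G, B↦C, C↦D, D↦B, E↦F, F↦A, G↦E, H↦H.
So the one-line form is G C D B F A E H.

G C D B F A E H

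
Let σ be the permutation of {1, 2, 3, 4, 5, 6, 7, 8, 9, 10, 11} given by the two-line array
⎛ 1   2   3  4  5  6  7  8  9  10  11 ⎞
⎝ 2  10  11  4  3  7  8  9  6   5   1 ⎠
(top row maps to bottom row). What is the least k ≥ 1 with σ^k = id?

12

Decomposing into disjoint cycles gives cycle lengths 6, 4, 1.
The order is lcm(6, 4) = 12.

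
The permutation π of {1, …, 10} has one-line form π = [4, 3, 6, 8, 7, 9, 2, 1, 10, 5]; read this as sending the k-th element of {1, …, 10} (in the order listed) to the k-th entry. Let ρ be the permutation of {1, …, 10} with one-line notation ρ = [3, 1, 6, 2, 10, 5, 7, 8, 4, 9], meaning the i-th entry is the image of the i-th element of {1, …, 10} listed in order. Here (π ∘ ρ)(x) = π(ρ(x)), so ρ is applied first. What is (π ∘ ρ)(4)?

3

(π ∘ ρ)(4) = π(ρ(4)). ρ(4) = 2, then π(2) = 3. So (π ∘ ρ)(4) = 3.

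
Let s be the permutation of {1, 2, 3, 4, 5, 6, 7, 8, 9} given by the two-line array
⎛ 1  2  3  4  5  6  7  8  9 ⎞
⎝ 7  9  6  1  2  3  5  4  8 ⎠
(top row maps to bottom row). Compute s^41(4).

Tracing 4 → 1 → … returns to 4 after 7 steps, so 4 lies in a 7-cycle (1, 7, 5, 2, 9, 8, 4).
Since the cycle has length 7, s^41 acts on it the same as s^6 (41 mod 7 = 6).
Advancing 6 steps from 4: 4 → 1 → 7 → 5 → 2 → 9 → 8.

8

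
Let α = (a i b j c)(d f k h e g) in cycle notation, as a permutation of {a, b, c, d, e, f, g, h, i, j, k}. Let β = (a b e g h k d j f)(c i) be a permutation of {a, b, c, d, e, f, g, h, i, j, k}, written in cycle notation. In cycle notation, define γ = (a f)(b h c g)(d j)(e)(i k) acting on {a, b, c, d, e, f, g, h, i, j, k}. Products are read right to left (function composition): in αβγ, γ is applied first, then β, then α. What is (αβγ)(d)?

k

Apply the permutations in order: γ(d) = j, then β(j) = f, then α(f) = k. So (αβγ)(d) = k.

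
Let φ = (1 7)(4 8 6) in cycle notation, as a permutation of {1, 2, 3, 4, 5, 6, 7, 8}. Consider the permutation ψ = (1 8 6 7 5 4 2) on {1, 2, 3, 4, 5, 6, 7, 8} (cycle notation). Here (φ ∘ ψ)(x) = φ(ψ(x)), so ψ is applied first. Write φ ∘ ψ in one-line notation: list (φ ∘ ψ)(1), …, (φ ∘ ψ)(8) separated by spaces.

(φ ∘ ψ)(x) = φ(ψ(x)). Computing each image: φ(ψ(1)) = φ(8) = 6, φ(ψ(2)) = φ(1) = 7, φ(ψ(3)) = φ(3) = 3, φ(ψ(4)) = φ(2) = 2, φ(ψ(5)) = φ(4) = 8, φ(ψ(6)) = φ(7) = 1, φ(ψ(7)) = φ(5) = 5, φ(ψ(8)) = φ(6) = 4.
Hence φ ∘ ψ = [6 7 3 2 8 1 5 4].

6 7 3 2 8 1 5 4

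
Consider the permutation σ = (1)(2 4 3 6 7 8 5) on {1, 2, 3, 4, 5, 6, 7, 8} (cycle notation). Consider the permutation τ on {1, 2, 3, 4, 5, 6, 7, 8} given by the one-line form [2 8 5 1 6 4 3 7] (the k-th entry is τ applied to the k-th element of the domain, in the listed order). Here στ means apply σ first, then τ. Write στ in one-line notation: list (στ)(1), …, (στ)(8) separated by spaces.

Chase each element through σ then τ: 1 → 1 → 2; 2 → 4 → 1; 3 → 6 → 4; 4 → 3 → 5; 5 → 2 → 8; 6 → 7 → 3; 7 → 8 → 7; 8 → 5 → 6.
Collecting the images, στ = [2 1 4 5 8 3 7 6].

2 1 4 5 8 3 7 6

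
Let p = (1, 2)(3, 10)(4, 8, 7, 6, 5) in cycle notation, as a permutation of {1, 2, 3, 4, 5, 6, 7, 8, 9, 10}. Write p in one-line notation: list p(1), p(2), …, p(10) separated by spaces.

2 1 10 8 4 5 6 7 9 3

Each element maps to the next entry in its cycle (wrapping to the front): 1→2, 2→1, 3→10, 4→8, 5→4, 6→5, 7→6, 8→7, 9→9, 10→3.
So the one-line form is 2 1 10 8 4 5 6 7 9 3.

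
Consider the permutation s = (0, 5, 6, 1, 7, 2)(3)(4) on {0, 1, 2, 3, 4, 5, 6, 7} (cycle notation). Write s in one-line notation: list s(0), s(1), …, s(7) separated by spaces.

5 7 0 3 4 6 1 2

Each element maps to the next entry in its cycle (wrapping to the front): 0↦5, 1↦7, 2↦0, 3↦3, 4↦4, 5↦6, 6↦1, 7↦2.
So the one-line form is 5 7 0 3 4 6 1 2.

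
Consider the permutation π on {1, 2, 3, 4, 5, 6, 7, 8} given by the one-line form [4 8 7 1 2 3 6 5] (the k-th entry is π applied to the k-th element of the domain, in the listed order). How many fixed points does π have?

No element satisfies π(x) = x, so there are 0 fixed points.

0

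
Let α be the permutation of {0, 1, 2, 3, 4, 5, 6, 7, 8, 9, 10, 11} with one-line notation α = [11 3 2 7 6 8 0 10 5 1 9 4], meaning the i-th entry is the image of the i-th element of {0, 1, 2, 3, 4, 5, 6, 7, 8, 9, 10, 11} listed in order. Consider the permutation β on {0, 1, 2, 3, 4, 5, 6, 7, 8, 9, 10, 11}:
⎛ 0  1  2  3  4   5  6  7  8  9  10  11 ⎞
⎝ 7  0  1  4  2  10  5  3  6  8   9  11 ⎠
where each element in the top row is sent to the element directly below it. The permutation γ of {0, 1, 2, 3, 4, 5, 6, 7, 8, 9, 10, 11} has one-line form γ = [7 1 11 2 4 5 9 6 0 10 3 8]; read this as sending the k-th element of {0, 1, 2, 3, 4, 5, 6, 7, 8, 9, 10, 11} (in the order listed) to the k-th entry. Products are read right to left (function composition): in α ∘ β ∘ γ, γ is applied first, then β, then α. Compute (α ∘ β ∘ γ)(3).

Chase 3: γ(3) = 2; β(2) = 1; α(1) = 3. Hence (α ∘ β ∘ γ)(3) = 3.

3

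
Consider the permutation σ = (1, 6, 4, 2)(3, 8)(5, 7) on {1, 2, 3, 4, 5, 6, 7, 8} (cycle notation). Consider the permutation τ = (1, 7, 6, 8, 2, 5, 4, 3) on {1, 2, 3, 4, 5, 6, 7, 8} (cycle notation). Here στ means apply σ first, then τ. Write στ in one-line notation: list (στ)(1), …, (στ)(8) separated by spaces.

(στ)(x) = τ(σ(x)). Computing each image: τ(σ(1)) = τ(6) = 8, τ(σ(2)) = τ(1) = 7, τ(σ(3)) = τ(8) = 2, τ(σ(4)) = τ(2) = 5, τ(σ(5)) = τ(7) = 6, τ(σ(6)) = τ(4) = 3, τ(σ(7)) = τ(5) = 4, τ(σ(8)) = τ(3) = 1.
Hence στ = [8 7 2 5 6 3 4 1].

8 7 2 5 6 3 4 1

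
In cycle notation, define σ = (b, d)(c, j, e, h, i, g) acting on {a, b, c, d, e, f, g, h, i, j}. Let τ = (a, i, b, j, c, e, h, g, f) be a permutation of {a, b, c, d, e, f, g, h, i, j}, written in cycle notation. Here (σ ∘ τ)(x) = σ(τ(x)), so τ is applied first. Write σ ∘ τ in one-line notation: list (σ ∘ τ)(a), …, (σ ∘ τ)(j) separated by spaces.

g e h b i a f c d j

For each element, apply τ then σ: a → i → g; b → j → e; c → e → h; d → d → b; e → h → i; f → a → a; g → f → f; h → g → c; i → b → d; j → c → j.
So σ ∘ τ in one-line form is g e h b i a f c d j.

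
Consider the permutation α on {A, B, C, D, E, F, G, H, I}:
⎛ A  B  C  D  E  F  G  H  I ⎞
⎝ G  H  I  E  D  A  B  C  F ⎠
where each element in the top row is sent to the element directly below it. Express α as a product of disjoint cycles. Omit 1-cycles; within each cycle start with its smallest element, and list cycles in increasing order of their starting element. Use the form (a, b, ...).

Iterating α from A gives A → G → B → H → C → I → F → A; that is the 7-cycle (A, G, B, H, C, I, F).
Continuing from each remaining unvisited element yields (A, G, B, H, C, I, F)(D, E).

(A, G, B, H, C, I, F)(D, E)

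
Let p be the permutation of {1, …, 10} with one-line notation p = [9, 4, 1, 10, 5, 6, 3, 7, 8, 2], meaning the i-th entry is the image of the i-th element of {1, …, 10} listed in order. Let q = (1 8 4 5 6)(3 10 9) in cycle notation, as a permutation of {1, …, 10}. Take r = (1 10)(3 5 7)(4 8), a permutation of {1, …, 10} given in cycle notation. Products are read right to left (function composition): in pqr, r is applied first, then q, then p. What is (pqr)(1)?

8

Apply the permutations in order: r(1) = 10, then q(10) = 9, then p(9) = 8. So (pqr)(1) = 8.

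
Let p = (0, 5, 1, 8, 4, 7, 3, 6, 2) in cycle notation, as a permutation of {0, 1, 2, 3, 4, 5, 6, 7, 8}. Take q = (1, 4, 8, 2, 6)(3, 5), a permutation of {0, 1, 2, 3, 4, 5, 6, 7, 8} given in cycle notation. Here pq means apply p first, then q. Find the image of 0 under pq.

3

First apply p: p(0) = 5, then q(5) = 3. Thus (pq)(0) = 3.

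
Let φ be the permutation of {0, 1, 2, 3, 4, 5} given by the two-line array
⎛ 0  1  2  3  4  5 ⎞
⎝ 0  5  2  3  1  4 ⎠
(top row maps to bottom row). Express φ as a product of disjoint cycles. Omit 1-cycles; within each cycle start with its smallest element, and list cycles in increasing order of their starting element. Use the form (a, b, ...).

Iterating φ from 1 gives 1 → 5 → 4 → 1; that is the 3-cycle (1, 5, 4).
Continuing from each remaining unvisited element yields (1, 5, 4).

(1, 5, 4)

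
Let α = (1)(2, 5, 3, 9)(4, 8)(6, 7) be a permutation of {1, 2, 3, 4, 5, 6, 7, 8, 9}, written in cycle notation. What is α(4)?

8

In the cycle (4, 8), 4 is followed by 8, so α(4) = 8.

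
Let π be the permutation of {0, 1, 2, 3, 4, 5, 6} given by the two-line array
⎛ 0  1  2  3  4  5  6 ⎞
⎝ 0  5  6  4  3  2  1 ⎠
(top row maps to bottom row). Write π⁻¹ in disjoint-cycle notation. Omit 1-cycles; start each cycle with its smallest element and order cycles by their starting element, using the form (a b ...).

(1 6 2 5)(3 4)

The cycle decomposition of π is (1 5 2 6)(3 4).
The inverse reverses every cycle; in canonical form, π⁻¹ = (1 6 2 5)(3 4).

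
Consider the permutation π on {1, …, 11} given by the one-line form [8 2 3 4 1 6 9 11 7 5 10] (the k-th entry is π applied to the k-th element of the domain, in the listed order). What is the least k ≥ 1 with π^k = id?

Decomposing into disjoint cycles gives cycle lengths 5, 2, 1, 1, 1, 1.
Since disjoint cycles commute, ord(π) = lcm(5, 2) = 10.

10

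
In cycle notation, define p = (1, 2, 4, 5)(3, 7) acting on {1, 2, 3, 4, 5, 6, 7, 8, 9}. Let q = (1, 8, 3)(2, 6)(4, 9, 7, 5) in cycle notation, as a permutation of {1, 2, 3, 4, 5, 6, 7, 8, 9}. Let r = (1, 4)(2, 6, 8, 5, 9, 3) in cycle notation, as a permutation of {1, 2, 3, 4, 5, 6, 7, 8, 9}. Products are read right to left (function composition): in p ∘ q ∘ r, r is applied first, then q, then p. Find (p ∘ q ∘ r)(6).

Apply the permutations in order: r(6) = 8, then q(8) = 3, then p(3) = 7. So (p ∘ q ∘ r)(6) = 7.

7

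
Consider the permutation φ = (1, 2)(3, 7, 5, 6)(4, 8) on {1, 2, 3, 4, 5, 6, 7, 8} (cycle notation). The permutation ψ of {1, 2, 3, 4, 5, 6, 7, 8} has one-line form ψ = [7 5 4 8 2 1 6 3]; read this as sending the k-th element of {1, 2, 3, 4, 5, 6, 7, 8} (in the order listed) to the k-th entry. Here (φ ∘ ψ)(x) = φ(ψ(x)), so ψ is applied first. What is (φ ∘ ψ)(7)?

First apply ψ: ψ(7) = 6, then φ(6) = 3. Thus (φ ∘ ψ)(7) = 3.

3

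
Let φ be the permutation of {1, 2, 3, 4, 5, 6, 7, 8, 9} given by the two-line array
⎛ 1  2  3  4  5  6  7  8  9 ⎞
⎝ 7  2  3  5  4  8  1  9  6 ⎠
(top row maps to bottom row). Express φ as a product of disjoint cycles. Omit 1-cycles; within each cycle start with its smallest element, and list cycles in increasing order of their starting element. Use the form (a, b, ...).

From 1: 1 → 7 → 1, closing the cycle (1, 7).
Repeating from the next unused element and collecting all non-trivial cycles gives (1, 7)(4, 5)(6, 8, 9).

(1, 7)(4, 5)(6, 8, 9)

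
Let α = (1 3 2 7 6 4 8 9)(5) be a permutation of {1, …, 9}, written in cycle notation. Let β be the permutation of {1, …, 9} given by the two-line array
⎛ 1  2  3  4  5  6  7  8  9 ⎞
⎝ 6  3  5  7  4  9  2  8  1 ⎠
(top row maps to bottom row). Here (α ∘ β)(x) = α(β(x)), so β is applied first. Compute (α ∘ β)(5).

8

(α ∘ β)(5) = α(β(5)). β(5) = 4, then α(4) = 8. So (α ∘ β)(5) = 8.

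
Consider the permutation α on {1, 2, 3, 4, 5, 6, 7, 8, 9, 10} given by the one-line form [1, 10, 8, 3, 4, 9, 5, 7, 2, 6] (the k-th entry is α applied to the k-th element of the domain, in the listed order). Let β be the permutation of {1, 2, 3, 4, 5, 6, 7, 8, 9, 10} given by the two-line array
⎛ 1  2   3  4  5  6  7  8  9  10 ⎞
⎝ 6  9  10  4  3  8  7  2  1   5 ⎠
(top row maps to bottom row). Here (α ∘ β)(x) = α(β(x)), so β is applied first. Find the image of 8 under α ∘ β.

10

β(8) = 2, then α(2) = 10; composing gives (α ∘ β)(8) = 10.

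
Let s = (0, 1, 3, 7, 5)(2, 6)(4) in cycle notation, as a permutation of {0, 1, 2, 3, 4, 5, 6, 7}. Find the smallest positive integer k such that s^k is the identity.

The cycle type of s is (5, 2, 1).
The order of s is the least common multiple of its cycle lengths: lcm(5, 2) = 10.

10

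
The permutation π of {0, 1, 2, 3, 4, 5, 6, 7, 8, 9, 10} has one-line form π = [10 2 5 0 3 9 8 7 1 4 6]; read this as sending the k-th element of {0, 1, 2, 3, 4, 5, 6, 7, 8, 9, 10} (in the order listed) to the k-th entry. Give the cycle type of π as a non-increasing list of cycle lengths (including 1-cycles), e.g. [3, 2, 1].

[10, 1]

The disjoint cycles are (0, 10, 6, 8, 1, 2, 5, 9, 4, 3)(7), with lengths 10, 1 in non-increasing order.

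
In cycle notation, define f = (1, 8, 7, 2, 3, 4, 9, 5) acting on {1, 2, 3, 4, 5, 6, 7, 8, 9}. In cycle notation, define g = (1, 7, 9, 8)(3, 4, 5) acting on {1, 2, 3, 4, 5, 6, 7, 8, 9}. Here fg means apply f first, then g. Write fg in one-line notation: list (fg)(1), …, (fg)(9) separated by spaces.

(fg)(x) = g(f(x)). Computing each image: g(f(1)) = g(8) = 1, g(f(2)) = g(3) = 4, g(f(3)) = g(4) = 5, g(f(4)) = g(9) = 8, g(f(5)) = g(1) = 7, g(f(6)) = g(6) = 6, g(f(7)) = g(2) = 2, g(f(8)) = g(7) = 9, g(f(9)) = g(5) = 3.
Hence fg = [1 4 5 8 7 6 2 9 3].

1 4 5 8 7 6 2 9 3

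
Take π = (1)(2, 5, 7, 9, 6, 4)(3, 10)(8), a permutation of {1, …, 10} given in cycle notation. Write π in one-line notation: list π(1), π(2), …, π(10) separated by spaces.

1 5 10 2 7 4 9 8 6 3

Reading each image from the cycles: 1→1, 2→5, 3→10, 4→2, 5→7, 6→4, 7→9, 8→8, 9→6, 10→3.
Listing these in domain order gives 1 5 10 2 7 4 9 8 6 3.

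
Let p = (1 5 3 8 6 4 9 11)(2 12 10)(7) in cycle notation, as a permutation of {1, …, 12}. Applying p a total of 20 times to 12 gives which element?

2

12 lies in the 3-cycle (2 12 10).
Since the cycle has length 3, p^20 acts on it the same as p^2 (20 mod 3 = 2).
Stepping 2 places around the cycle: 12 → 10 → 2.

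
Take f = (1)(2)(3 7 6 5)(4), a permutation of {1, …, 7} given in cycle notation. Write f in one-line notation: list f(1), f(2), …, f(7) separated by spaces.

Reading each image from the cycles: 1→1, 2→2, 3→7, 4→4, 5→3, 6→5, 7→6.
So the one-line form is 1 2 7 4 3 5 6.

1 2 7 4 3 5 6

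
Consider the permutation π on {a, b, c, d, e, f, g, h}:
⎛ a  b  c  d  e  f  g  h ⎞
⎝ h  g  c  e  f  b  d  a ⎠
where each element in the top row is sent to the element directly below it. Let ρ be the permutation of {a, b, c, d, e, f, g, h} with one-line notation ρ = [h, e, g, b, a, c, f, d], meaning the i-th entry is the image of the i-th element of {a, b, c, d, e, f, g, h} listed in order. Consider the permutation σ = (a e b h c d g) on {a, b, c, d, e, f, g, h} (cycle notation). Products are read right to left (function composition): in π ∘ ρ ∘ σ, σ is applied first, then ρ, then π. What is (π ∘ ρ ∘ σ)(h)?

(π ∘ ρ ∘ σ)(h) = π(ρ(σ(h))). σ(h) = c, then ρ(c) = g, then π(g) = d, so the result is d.

d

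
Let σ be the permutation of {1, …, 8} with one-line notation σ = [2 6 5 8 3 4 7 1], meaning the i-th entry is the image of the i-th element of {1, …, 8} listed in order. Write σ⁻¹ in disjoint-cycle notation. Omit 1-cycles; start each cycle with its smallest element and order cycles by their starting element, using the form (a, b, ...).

First write σ in disjoint cycles: (1, 2, 6, 4, 8)(3, 5).
Reversing each cycle (and rotating so the smallest element leads) gives σ⁻¹ = (1, 8, 4, 6, 2)(3, 5).

(1, 8, 4, 6, 2)(3, 5)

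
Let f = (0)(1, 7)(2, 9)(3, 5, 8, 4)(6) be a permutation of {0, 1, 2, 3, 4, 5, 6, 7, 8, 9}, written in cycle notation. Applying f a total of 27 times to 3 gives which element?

4

3 lies in the 4-cycle (3, 5, 8, 4).
Since the cycle has length 4, f^27 acts on it the same as f^3 (27 mod 4 = 3).
Stepping 3 places around the cycle: 3 → 5 → 8 → 4.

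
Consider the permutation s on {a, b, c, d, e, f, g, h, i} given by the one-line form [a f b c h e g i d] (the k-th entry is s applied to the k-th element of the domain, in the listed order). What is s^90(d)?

Tracing d → c → … returns to d after 7 steps, so d lies in a 7-cycle (b f e h i d c).
Since the cycle has length 7, s^90 acts on it the same as s^6 (90 mod 7 = 6).
Advancing 6 steps from d: d → c → b → f → e → h → i.

i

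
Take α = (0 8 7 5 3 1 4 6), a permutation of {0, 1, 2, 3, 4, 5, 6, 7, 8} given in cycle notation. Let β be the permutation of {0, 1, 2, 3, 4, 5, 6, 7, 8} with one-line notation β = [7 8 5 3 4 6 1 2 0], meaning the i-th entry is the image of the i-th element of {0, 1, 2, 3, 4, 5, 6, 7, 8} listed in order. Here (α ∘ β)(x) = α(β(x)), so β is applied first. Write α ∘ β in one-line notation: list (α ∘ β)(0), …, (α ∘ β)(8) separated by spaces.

(α ∘ β)(x) = α(β(x)). Computing each image: α(β(0)) = α(7) = 5, α(β(1)) = α(8) = 7, α(β(2)) = α(5) = 3, α(β(3)) = α(3) = 1, α(β(4)) = α(4) = 6, α(β(5)) = α(6) = 0, α(β(6)) = α(1) = 4, α(β(7)) = α(2) = 2, α(β(8)) = α(0) = 8.
Hence α ∘ β = [5 7 3 1 6 0 4 2 8].

5 7 3 1 6 0 4 2 8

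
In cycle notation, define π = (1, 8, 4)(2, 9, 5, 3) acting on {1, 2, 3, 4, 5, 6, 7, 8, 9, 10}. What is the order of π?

The disjoint cycles have lengths 4, 3, 1, 1, 1.
The order is lcm(4, 3) = 12.

12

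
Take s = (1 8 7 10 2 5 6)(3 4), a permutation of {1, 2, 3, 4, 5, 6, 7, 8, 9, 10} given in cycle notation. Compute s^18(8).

5

8 lies in the 7-cycle (1 8 7 10 2 5 6).
On a 7-cycle, s^7 is the identity, so s^18 = s^4 there (18 ≡ 4 mod 7).
Advancing 4 steps from 8: 8 → 7 → 10 → 2 → 5.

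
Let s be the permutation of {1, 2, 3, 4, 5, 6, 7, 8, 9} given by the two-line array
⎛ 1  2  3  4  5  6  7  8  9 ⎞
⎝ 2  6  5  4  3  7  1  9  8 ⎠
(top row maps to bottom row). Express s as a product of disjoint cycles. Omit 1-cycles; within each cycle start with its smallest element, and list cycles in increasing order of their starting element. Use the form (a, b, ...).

Start at 1 and follow images: 1 → 2 → 6 → 7 → 1, giving the cycle (1, 2, 6, 7).
Repeating from the next unused element and collecting all non-trivial cycles gives (1, 2, 6, 7)(3, 5)(8, 9).

(1, 2, 6, 7)(3, 5)(8, 9)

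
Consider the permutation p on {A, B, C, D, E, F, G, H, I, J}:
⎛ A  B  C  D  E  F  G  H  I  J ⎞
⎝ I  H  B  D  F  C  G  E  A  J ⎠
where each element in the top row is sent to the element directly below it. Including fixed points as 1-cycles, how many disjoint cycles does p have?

5

The cycle decomposition is (A, I)(B, H, E, F, C)(D)(G)(J), which has 5 cycles (counting 1-cycles).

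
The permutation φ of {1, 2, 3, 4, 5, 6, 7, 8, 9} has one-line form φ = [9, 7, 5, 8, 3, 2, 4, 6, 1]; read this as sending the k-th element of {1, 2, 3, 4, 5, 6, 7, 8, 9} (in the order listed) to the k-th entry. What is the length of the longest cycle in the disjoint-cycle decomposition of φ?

5

Decomposing into disjoint cycles gives (1 9)(2 7 4 8 6)(3 5); the longest has length 5.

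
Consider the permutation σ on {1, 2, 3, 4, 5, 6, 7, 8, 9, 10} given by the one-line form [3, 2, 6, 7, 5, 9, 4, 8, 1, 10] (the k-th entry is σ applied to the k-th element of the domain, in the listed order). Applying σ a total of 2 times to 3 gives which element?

9

Tracing 3 → 6 → … returns to 3 after 4 steps, so 3 lies in a 4-cycle (1, 3, 6, 9).
Advancing 2 steps from 3: 3 → 6 → 9.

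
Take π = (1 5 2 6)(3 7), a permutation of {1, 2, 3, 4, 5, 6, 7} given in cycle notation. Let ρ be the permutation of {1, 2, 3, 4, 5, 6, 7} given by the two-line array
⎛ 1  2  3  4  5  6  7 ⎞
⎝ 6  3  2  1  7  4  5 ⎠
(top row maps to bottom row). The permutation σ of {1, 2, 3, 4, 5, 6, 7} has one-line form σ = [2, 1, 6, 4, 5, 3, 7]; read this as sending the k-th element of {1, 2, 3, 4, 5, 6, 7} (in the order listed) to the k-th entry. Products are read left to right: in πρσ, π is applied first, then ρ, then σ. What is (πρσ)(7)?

(πρσ)(7) = σ(ρ(π(7))). π(7) = 3, then ρ(3) = 2, then σ(2) = 1, so the result is 1.

1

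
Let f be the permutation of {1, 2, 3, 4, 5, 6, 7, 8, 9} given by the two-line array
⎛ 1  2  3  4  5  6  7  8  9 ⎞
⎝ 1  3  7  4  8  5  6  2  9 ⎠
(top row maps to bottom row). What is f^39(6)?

Tracing 6 → 5 → … returns to 6 after 6 steps, so 6 lies in a 6-cycle (2, 3, 7, 6, 5, 8).
Since the cycle has length 6, f^39 acts on it the same as f^3 (39 mod 6 = 3).
Advancing 3 steps from 6: 6 → 5 → 8 → 2.

2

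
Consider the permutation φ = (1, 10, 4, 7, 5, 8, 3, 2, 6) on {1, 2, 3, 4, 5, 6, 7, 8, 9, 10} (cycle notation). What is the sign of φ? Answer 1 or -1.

The cycle lengths are 9, 1.
A cycle is odd iff its length is even; φ has 0 even-length cycles, so sgn(φ) = (−1)^0 and φ is even.

1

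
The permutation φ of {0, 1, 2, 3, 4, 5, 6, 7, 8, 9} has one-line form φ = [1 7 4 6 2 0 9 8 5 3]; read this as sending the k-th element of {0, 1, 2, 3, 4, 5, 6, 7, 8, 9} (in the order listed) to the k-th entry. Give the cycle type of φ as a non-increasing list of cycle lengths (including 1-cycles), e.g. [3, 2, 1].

The disjoint cycles are (0 1 7 8 5)(2 4)(3 6 9), with lengths 5, 3, 2 in non-increasing order.

[5, 3, 2]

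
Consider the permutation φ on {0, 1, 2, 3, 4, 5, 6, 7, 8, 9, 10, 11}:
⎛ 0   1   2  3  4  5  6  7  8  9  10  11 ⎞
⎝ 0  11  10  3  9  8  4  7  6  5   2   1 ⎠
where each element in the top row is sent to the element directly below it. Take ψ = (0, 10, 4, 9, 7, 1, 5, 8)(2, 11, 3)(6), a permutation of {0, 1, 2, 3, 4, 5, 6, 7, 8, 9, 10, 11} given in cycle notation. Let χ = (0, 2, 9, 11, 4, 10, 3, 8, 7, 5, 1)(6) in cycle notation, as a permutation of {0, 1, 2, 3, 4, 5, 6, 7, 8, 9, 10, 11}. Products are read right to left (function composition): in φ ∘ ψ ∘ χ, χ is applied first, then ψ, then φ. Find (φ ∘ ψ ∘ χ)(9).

Apply the permutations in order: χ(9) = 11, then ψ(11) = 3, then φ(3) = 3. So (φ ∘ ψ ∘ χ)(9) = 3.

3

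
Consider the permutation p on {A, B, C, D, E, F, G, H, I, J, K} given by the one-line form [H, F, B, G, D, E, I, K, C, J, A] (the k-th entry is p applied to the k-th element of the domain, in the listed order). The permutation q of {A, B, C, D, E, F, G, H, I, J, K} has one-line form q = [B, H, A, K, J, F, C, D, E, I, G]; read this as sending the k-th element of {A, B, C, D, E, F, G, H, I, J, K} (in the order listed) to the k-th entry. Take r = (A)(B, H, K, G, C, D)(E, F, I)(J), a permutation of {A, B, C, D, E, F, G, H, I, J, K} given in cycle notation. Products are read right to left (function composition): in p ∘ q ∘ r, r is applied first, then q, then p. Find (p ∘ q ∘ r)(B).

G

Apply the permutations in order: r(B) = H, then q(H) = D, then p(D) = G. So (p ∘ q ∘ r)(B) = G.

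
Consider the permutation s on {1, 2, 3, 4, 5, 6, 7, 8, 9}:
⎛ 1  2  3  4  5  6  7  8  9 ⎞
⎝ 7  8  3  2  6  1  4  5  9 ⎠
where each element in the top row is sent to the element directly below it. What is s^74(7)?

5

Tracing 7 → 4 → … returns to 7 after 7 steps, so 7 lies in a 7-cycle (1 7 4 2 8 5 6).
On a 7-cycle, s^7 is the identity, so s^74 = s^4 there (74 ≡ 4 mod 7).
Stepping 4 places around the cycle: 7 → 4 → 2 → 8 → 5.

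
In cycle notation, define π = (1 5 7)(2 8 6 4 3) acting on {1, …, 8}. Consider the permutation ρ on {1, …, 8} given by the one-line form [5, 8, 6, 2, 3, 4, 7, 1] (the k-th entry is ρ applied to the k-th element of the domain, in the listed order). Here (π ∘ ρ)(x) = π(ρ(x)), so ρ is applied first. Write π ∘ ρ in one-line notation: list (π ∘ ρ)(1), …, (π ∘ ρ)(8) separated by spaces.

7 6 4 8 2 3 1 5

Chase each element through ρ then π: 1 → 5 → 7; 2 → 8 → 6; 3 → 6 → 4; 4 → 2 → 8; 5 → 3 → 2; 6 → 4 → 3; 7 → 7 → 1; 8 → 1 → 5.
So π ∘ ρ in one-line form is 7 6 4 8 2 3 1 5.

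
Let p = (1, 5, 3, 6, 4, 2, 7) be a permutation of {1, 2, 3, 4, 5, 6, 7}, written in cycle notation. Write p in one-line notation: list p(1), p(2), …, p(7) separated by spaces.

Each element maps to the next entry in its cycle (wrapping to the front): 1↦5, 2↦7, 3↦6, 4↦2, 5↦3, 6↦4, 7↦1.
So the one-line form is 5 7 6 2 3 4 1.

5 7 6 2 3 4 1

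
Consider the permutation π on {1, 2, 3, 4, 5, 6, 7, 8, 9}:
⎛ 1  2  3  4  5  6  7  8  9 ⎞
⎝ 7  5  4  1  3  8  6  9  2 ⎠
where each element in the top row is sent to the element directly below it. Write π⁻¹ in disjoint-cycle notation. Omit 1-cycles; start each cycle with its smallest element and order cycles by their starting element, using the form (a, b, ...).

First write π in disjoint cycles: (1, 7, 6, 8, 9, 2, 5, 3, 4).
The inverse reverses every cycle; in canonical form, π⁻¹ = (1, 4, 3, 5, 2, 9, 8, 6, 7).

(1, 4, 3, 5, 2, 9, 8, 6, 7)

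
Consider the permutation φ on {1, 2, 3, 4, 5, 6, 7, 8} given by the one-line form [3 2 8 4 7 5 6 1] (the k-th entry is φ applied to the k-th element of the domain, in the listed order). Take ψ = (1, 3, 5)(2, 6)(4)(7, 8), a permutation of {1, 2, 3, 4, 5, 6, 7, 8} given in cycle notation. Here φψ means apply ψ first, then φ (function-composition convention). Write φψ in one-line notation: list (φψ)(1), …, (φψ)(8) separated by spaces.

(φψ)(x) = φ(ψ(x)). Computing each image: φ(ψ(1)) = φ(3) = 8, φ(ψ(2)) = φ(6) = 5, φ(ψ(3)) = φ(5) = 7, φ(ψ(4)) = φ(4) = 4, φ(ψ(5)) = φ(1) = 3, φ(ψ(6)) = φ(2) = 2, φ(ψ(7)) = φ(8) = 1, φ(ψ(8)) = φ(7) = 6.
Hence φψ = [8 5 7 4 3 2 1 6].

8 5 7 4 3 2 1 6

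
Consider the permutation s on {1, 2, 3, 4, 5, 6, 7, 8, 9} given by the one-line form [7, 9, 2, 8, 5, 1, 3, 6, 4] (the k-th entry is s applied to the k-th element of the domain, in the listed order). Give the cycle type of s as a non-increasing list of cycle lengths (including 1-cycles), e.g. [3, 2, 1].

The disjoint cycles are (1, 7, 3, 2, 9, 4, 8, 6)(5), with lengths 8, 1 in non-increasing order.

[8, 1]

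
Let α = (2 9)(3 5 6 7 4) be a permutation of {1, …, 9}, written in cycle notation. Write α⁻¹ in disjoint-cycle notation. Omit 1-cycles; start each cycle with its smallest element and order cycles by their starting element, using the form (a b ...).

The inverse reverses each cycle.
Reversing each cycle of α and rotating so the smallest element leads gives (2 9)(3 4 7 6 5).

(2 9)(3 4 7 6 5)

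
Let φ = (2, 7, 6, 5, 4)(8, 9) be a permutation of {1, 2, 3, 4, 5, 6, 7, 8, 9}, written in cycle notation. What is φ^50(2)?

2

2 lies in the 5-cycle (2, 7, 6, 5, 4).
Since the cycle has length 5, φ^50 acts on it the same as φ^0 (50 mod 5 = 0).
So φ^50(2) = 2.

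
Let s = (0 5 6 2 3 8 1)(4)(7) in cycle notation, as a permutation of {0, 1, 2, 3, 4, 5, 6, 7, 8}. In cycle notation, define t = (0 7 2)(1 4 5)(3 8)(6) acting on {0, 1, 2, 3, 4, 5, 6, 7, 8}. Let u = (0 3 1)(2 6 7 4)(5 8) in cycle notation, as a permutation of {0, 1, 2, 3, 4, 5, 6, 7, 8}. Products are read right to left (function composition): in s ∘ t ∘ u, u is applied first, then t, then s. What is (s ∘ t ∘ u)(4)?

Chase 4: u(4) = 2; t(2) = 0; s(0) = 5. Hence (s ∘ t ∘ u)(4) = 5.

5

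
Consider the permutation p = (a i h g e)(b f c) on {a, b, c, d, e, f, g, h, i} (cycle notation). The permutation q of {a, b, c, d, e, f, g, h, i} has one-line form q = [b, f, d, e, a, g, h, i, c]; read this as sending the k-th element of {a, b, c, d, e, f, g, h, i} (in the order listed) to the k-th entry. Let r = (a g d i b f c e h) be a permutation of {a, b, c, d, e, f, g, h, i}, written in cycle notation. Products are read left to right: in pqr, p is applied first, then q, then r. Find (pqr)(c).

(pqr)(c) = r(q(p(c))). p(c) = b, then q(b) = f, then r(f) = c, so the result is c.

c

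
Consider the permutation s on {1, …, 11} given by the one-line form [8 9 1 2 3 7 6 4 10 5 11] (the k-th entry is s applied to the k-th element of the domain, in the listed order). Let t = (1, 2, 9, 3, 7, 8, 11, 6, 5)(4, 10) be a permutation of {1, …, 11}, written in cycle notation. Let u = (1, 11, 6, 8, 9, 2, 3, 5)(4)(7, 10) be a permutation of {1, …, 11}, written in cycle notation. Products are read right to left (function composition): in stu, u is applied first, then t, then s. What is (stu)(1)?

7

Chase 1: u(1) = 11; t(11) = 6; s(6) = 7. Hence (stu)(1) = 7.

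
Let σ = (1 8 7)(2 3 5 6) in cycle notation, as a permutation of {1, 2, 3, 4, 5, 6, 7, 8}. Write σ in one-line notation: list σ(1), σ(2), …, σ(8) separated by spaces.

Reading each image from the cycles: 1↦8, 2↦3, 3↦5, 4↦4, 5↦6, 6↦2, 7↦1, 8↦7.
Listing these in domain order gives 8 3 5 4 6 2 1 7.

8 3 5 4 6 2 1 7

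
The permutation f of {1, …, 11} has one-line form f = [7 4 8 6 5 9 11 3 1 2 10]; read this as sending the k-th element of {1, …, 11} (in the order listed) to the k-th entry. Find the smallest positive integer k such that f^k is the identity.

8

Decomposing into disjoint cycles gives cycle lengths 8, 2, 1.
Since disjoint cycles commute, ord(f) = lcm(8, 2) = 8.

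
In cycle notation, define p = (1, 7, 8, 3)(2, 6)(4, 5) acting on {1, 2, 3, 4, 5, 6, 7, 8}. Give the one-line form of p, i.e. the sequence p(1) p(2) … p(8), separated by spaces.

7 6 1 5 4 2 8 3

Image by image: 1→7, 2→6, 3→1, 4→5, 5→4, 6→2, 7→8, 8→3.
So the one-line form is 7 6 1 5 4 2 8 3.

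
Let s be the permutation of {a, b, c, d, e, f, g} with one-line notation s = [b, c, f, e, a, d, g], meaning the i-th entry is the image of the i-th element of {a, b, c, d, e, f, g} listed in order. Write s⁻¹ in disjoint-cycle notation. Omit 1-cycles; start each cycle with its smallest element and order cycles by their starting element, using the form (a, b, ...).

First write s in disjoint cycles: (a, b, c, f, d, e).
The inverse reverses every cycle; in canonical form, s⁻¹ = (a, e, d, f, c, b).

(a, e, d, f, c, b)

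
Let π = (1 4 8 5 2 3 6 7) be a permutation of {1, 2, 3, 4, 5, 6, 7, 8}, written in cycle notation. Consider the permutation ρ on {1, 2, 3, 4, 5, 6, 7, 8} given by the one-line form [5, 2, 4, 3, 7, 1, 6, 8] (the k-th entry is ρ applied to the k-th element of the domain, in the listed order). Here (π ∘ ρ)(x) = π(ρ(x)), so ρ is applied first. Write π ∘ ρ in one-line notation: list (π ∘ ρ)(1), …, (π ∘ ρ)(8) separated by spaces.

(π ∘ ρ)(x) = π(ρ(x)). Computing each image: π(ρ(1)) = π(5) = 2, π(ρ(2)) = π(2) = 3, π(ρ(3)) = π(4) = 8, π(ρ(4)) = π(3) = 6, π(ρ(5)) = π(7) = 1, π(ρ(6)) = π(1) = 4, π(ρ(7)) = π(6) = 7, π(ρ(8)) = π(8) = 5.
Hence π ∘ ρ = [2 3 8 6 1 4 7 5].

2 3 8 6 1 4 7 5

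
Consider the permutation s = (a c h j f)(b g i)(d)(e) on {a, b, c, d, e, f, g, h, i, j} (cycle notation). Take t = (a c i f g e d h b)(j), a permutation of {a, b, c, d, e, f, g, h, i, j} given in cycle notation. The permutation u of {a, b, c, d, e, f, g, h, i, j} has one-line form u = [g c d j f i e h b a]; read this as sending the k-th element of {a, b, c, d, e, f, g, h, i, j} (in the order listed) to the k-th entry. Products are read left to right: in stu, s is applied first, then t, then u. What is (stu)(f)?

Chase f: s(f) = a; t(a) = c; u(c) = d. Hence (stu)(f) = d.

d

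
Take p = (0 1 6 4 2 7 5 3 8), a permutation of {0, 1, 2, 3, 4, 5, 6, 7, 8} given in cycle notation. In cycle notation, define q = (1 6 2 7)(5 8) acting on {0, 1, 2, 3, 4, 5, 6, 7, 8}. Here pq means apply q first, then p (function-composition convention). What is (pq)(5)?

First apply q: q(5) = 8, then p(8) = 0. Thus (pq)(5) = 0.

0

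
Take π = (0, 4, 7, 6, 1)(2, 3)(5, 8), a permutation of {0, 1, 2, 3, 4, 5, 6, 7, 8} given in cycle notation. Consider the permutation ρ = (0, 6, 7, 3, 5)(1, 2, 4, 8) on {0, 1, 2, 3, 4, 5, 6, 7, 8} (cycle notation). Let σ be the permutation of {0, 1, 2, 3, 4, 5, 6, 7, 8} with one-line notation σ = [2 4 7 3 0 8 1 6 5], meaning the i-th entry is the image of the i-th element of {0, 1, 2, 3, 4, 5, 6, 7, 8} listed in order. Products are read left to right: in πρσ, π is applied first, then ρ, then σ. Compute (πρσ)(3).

0

(πρσ)(3) = σ(ρ(π(3))). π(3) = 2, then ρ(2) = 4, then σ(4) = 0, so the result is 0.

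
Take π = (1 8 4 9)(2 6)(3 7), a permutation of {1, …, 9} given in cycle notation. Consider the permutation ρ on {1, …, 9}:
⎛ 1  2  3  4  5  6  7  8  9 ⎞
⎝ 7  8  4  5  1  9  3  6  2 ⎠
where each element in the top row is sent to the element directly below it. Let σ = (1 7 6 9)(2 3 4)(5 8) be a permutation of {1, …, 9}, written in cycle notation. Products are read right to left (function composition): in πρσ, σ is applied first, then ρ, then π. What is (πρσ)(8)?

Chase 8: σ(8) = 5; ρ(5) = 1; π(1) = 8. Hence (πρσ)(8) = 8.

8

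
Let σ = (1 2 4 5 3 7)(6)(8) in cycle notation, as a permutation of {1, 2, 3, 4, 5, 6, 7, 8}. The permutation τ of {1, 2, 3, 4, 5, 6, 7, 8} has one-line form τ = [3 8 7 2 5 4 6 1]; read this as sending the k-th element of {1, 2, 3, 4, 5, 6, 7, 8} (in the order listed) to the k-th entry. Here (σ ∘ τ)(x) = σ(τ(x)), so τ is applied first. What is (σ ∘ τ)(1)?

τ(1) = 3, then σ(3) = 7; composing gives (σ ∘ τ)(1) = 7.

7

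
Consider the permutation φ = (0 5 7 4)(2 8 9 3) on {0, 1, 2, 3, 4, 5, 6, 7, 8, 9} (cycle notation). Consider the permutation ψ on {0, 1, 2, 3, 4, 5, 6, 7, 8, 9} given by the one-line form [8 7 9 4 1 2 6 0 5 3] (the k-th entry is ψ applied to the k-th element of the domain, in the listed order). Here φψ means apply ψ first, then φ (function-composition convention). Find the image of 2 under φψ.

3

First apply ψ: ψ(2) = 9, then φ(9) = 3. Thus (φψ)(2) = 3.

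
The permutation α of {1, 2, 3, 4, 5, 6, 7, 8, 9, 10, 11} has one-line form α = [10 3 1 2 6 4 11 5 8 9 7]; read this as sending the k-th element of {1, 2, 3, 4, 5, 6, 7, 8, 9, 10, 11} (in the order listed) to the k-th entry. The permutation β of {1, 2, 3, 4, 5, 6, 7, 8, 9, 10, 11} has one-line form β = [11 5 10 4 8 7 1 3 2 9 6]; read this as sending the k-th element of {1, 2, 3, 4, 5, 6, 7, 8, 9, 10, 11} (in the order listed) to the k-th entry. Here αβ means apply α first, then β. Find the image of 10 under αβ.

α(10) = 9, then β(9) = 2; composing gives (αβ)(10) = 2.

2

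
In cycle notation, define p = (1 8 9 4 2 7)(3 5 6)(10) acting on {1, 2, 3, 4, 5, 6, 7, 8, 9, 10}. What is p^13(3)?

3 lies in the 3-cycle (3 5 6).
Powers repeat with period 3 on this cycle, and 13 mod 3 = 1, so p^13(3) = p^1(3).
Stepping 1 place around the cycle: 3 → 5.

5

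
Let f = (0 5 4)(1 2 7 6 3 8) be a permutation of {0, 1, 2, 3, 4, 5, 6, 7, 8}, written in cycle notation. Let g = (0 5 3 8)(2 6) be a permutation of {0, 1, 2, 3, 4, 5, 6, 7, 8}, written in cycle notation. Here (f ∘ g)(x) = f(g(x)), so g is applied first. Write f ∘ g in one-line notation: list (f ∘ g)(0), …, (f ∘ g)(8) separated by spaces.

4 2 3 1 0 8 7 6 5

(f ∘ g)(x) = f(g(x)). Computing each image: f(g(0)) = f(5) = 4, f(g(1)) = f(1) = 2, f(g(2)) = f(6) = 3, f(g(3)) = f(8) = 1, f(g(4)) = f(4) = 0, f(g(5)) = f(3) = 8, f(g(6)) = f(2) = 7, f(g(7)) = f(7) = 6, f(g(8)) = f(0) = 5.
Hence f ∘ g = [4 2 3 1 0 8 7 6 5].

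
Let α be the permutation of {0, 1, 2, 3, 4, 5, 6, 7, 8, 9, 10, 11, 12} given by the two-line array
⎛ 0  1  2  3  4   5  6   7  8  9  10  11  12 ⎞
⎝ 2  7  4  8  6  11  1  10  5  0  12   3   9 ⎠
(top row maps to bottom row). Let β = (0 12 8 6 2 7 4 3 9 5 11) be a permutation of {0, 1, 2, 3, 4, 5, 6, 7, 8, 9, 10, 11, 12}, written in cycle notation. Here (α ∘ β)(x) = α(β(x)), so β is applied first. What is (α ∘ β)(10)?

(α ∘ β)(10) = α(β(10)). β(10) = 10, then α(10) = 12. So (α ∘ β)(10) = 12.

12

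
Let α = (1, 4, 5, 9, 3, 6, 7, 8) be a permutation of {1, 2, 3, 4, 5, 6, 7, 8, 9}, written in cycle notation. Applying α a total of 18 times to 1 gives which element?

1 lies in the 8-cycle (1, 4, 5, 9, 3, 6, 7, 8).
On an 8-cycle, α^8 is the identity, so α^18 = α^2 there (18 ≡ 2 mod 8).
Stepping 2 places around the cycle: 1 → 4 → 5.

5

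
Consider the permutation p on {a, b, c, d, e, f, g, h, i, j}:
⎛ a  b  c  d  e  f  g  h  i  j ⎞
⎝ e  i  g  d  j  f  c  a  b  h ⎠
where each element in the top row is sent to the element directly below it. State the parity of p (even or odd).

In disjoint-cycle form the cycle lengths are 4, 2, 2, 1, 1.
A cycle of length ℓ contributes ℓ−1 transpositions, so p is a product of 3 + 1 + 1 = 5 transpositions — odd.

odd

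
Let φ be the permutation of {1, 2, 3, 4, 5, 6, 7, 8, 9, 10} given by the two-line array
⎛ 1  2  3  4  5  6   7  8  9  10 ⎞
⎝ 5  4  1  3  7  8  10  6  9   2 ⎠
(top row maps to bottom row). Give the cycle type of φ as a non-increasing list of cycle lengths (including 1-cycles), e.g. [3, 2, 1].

[7, 2, 1]

The disjoint cycles are (1, 5, 7, 10, 2, 4, 3)(6, 8)(9), with lengths 7, 2, 1 in non-increasing order.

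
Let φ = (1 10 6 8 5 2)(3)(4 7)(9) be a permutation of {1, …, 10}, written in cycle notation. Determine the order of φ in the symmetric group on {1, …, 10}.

The disjoint cycles have lengths 6, 2, 1, 1.
The order of φ is the least common multiple of its cycle lengths: lcm(6, 2) = 6.

6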